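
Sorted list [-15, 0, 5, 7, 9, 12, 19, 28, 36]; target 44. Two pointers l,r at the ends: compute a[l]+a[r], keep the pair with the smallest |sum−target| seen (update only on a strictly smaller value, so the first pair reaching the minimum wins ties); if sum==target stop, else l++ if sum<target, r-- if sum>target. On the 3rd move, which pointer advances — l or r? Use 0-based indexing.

l

l=0 r=8: -15+36=21 d=23 *, l++
l=1 r=8: 0+36=36 d=8 *, l++
l=2 r=8: 5+36=41 d=3 *, l++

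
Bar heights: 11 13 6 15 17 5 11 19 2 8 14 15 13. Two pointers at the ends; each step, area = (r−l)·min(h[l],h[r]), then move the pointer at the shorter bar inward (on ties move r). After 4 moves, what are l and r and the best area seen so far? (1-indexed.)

l=4, r=12, best area=143

l=1 r=13: min(11,13)*12=132 best=132 *, l++
l=2 r=13: min(13,13)*11=143 best=143 *, r--
l=2 r=12: min(13,15)*10=130 best=143, l++
l=3 r=12: min(6,15)*9=54 best=143, l++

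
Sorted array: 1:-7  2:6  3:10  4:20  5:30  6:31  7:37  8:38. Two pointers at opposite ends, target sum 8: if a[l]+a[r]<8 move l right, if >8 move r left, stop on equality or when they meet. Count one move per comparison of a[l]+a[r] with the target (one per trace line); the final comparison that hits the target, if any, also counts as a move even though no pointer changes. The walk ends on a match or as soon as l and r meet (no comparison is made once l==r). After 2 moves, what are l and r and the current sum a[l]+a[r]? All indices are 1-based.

l=1, r=6, sum=24

[1,8] -7+38=31 >8 → r--
[1,7] -7+37=30 >8 → r--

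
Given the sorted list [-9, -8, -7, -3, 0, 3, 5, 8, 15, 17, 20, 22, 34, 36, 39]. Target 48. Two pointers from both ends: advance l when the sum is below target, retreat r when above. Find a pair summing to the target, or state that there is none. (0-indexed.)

no pair

l=0 r=14: -9+39=30 <48, l++
l=1 r=14: -8+39=31 <48, l++
l=2 r=14: -7+39=32 <48, l++
l=3 r=14: -3+39=36 <48, l++
l=4 r=14: 0+39=39 <48, l++
l=5 r=14: 3+39=42 <48, l++
l=6 r=14: 5+39=44 <48, l++
l=7 r=14: 8+39=47 <48, l++
l=8 r=14: 15+39=54 >48, r--
l=8 r=13: 15+36=51 >48, r--
l=8 r=12: 15+34=49 >48, r--
l=8 r=11: 15+22=37 <48, l++
l=9 r=11: 17+22=39 <48, l++
l=10 r=11: 20+22=42 <48, l++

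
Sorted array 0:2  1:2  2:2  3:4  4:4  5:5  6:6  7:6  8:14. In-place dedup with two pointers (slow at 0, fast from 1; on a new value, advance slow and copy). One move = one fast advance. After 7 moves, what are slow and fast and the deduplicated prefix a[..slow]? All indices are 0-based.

(s=0,f=1) a[fast]=2=a[slow] dup → fast++
(s=0,f=2) a[fast]=2=a[slow] dup → fast++
(s=0,f=3) a[fast]=4≠a[slow]=2 write a[1]=4 → slow++,fast++
(s=1,f=4) a[fast]=4=a[slow] dup → fast++
(s=1,f=5) a[fast]=5≠a[slow]=4 write a[2]=5 → slow++,fast++
(s=2,f=6) a[fast]=6≠a[slow]=5 write a[3]=6 → slow++,fast++
(s=3,f=7) a[fast]=6=a[slow] dup → fast++

slow=3, fast=8, prefix=[2, 4, 5, 6]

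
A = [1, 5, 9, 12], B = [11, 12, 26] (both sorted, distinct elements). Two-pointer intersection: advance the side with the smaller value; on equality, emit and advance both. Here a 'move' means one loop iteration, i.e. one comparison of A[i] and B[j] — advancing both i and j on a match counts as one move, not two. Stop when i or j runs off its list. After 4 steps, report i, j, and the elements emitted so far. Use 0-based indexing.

i=3, j=1, emitted=[]

i=0 j=0: 1<11, i++
i=1 j=0: 5<11, i++
i=2 j=0: 9<11, i++
i=3 j=0: 12>11, j++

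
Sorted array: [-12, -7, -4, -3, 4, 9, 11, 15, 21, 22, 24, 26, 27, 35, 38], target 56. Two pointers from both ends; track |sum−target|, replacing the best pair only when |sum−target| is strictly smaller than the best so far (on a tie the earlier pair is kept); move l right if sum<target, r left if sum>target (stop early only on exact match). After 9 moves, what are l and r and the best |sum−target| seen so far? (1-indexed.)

l=9, r=14, best |Δ|=3

[1,15] -12+38=26 d=30 * → l++
[2,15] -7+38=31 d=25 * → l++
[3,15] -4+38=34 d=22 * → l++
[4,15] -3+38=35 d=21 * → l++
[5,15] 4+38=42 d=14 * → l++
[6,15] 9+38=47 d=9 * → l++
[7,15] 11+38=49 d=7 * → l++
[8,15] 15+38=53 d=3 * → l++
[9,15] 21+38=59 d=3 → r--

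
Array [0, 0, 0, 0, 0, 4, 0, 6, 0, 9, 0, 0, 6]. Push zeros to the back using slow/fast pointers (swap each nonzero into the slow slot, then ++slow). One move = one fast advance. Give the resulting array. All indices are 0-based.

[4, 6, 9, 6, 0, 0, 0, 0, 0, 0, 0, 0, 0]

slow=0 fast=0: a[fast]=0, fast++
slow=0 fast=1: a[fast]=0, fast++
slow=0 fast=2: a[fast]=0, fast++
slow=0 fast=3: a[fast]=0, fast++
slow=0 fast=4: a[fast]=0, fast++
slow=0 fast=5: a[fast]=4≠0 swap→a[0]=4, slow++,fast++
slow=1 fast=6: a[fast]=0, fast++
slow=1 fast=7: a[fast]=6≠0 swap→a[1]=6, slow++,fast++
slow=2 fast=8: a[fast]=0, fast++
slow=2 fast=9: a[fast]=9≠0 swap→a[2]=9, slow++,fast++
slow=3 fast=10: a[fast]=0, fast++
slow=3 fast=11: a[fast]=0, fast++
slow=3 fast=12: a[fast]=6≠0 swap→a[3]=6, slow++,fast++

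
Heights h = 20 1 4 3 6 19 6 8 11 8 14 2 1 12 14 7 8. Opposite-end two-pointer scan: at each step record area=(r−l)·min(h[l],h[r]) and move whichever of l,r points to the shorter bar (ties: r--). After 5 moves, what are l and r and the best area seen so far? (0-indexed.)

l=0 r=16: min(20,8)*16=128 best=128 *, r--
l=0 r=15: min(20,7)*15=105 best=128, r--
l=0 r=14: min(20,14)*14=196 best=196 *, r--
l=0 r=13: min(20,12)*13=156 best=196, r--
l=0 r=12: min(20,1)*12=12 best=196, r--

l=0, r=11, best area=196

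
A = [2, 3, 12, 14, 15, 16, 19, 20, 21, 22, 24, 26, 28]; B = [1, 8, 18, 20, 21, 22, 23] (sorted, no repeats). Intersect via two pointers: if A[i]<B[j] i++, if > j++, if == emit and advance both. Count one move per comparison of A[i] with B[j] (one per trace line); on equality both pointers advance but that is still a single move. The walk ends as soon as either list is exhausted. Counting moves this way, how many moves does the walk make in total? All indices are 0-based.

14 moves

i=0 j=0: 2>1, j++
i=0 j=1: 2<8, i++
i=1 j=1: 3<8, i++
i=2 j=1: 12>8, j++
i=2 j=2: 12<18, i++
i=3 j=2: 14<18, i++
i=4 j=2: 15<18, i++
i=5 j=2: 16<18, i++
i=6 j=2: 19>18, j++
i=6 j=3: 19<20, i++
i=7 j=3: 20==20 emit, i++,j++
i=8 j=4: 21==21 emit, i++,j++
i=9 j=5: 22==22 emit, i++,j++
i=10 j=6: 24>23, j++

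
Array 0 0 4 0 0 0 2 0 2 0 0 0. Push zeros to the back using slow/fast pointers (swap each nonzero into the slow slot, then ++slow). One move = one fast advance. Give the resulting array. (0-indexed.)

[4, 2, 2, 0, 0, 0, 0, 0, 0, 0, 0, 0]

(s=0,f=0) a[fast]=0 → fast++
(s=0,f=1) a[fast]=0 → fast++
(s=0,f=2) a[fast]=4≠0 swap→a[0]=4 → slow++,fast++
(s=1,f=3) a[fast]=0 → fast++
(s=1,f=4) a[fast]=0 → fast++
(s=1,f=5) a[fast]=0 → fast++
(s=1,f=6) a[fast]=2≠0 swap→a[1]=2 → slow++,fast++
(s=2,f=7) a[fast]=0 → fast++
(s=2,f=8) a[fast]=2≠0 swap→a[2]=2 → slow++,fast++
(s=3,f=9) a[fast]=0 → fast++
(s=3,f=10) a[fast]=0 → fast++
(s=3,f=11) a[fast]=0 → fast++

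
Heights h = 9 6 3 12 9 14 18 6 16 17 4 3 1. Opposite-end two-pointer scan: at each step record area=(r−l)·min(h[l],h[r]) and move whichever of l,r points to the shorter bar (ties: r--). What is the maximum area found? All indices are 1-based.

max area = 81

[1,13] min(9,1)*12=12 best=12 * → r--
[1,12] min(9,3)*11=33 best=33 * → r--
[1,11] min(9,4)*10=40 best=40 * → r--
[1,10] min(9,17)*9=81 best=81 * → l++
[2,10] min(6,17)*8=48 best=81 → l++
[3,10] min(3,17)*7=21 best=81 → l++
[4,10] min(12,17)*6=72 best=81 → l++
[5,10] min(9,17)*5=45 best=81 → l++
[6,10] min(14,17)*4=56 best=81 → l++
[7,10] min(18,17)*3=51 best=81 → r--
[7,9] min(18,16)*2=32 best=81 → r--
[7,8] min(18,6)*1=6 best=81 → r--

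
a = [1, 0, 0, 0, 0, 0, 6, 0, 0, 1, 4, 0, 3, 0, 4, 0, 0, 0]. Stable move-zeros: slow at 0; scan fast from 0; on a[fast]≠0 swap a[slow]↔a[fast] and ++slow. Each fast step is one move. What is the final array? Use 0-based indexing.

slow=0 fast=0: a[fast]=1≠0 swap→a[0]=1, slow++,fast++
slow=1 fast=1: a[fast]=0, fast++
slow=1 fast=2: a[fast]=0, fast++
slow=1 fast=3: a[fast]=0, fast++
slow=1 fast=4: a[fast]=0, fast++
slow=1 fast=5: a[fast]=0, fast++
slow=1 fast=6: a[fast]=6≠0 swap→a[1]=6, slow++,fast++
slow=2 fast=7: a[fast]=0, fast++
slow=2 fast=8: a[fast]=0, fast++
slow=2 fast=9: a[fast]=1≠0 swap→a[2]=1, slow++,fast++
slow=3 fast=10: a[fast]=4≠0 swap→a[3]=4, slow++,fast++
slow=4 fast=11: a[fast]=0, fast++
slow=4 fast=12: a[fast]=3≠0 swap→a[4]=3, slow++,fast++
slow=5 fast=13: a[fast]=0, fast++
slow=5 fast=14: a[fast]=4≠0 swap→a[5]=4, slow++,fast++
slow=6 fast=15: a[fast]=0, fast++
slow=6 fast=16: a[fast]=0, fast++
slow=6 fast=17: a[fast]=0, fast++

[1, 6, 1, 4, 3, 4, 0, 0, 0, 0, 0, 0, 0, 0, 0, 0, 0, 0]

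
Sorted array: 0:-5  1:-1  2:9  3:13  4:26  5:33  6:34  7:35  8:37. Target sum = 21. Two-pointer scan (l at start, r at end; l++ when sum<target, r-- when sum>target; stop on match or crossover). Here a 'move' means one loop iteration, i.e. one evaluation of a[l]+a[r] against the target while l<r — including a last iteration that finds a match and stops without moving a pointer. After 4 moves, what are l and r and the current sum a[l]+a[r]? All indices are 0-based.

l=0, r=4, sum=21

l=0 r=8: -5+37=32 >21, r--
l=0 r=7: -5+35=30 >21, r--
l=0 r=6: -5+34=29 >21, r--
l=0 r=5: -5+33=28 >21, r--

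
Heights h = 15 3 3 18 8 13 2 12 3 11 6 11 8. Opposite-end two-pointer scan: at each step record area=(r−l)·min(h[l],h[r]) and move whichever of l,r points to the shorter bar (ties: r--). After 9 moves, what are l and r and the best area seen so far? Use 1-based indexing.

l=1 r=13: min(15,8)*12=96 best=96 *, r--
l=1 r=12: min(15,11)*11=121 best=121 *, r--
l=1 r=11: min(15,6)*10=60 best=121, r--
l=1 r=10: min(15,11)*9=99 best=121, r--
l=1 r=9: min(15,3)*8=24 best=121, r--
l=1 r=8: min(15,12)*7=84 best=121, r--
l=1 r=7: min(15,2)*6=12 best=121, r--
l=1 r=6: min(15,13)*5=65 best=121, r--
l=1 r=5: min(15,8)*4=32 best=121, r--

l=1, r=4, best area=121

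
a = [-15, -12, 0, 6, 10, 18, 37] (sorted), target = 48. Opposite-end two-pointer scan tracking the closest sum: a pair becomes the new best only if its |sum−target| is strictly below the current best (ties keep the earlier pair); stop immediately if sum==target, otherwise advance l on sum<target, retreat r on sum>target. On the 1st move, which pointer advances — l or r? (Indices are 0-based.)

l=0 r=6: -15+37=22 d=26 *, l++

l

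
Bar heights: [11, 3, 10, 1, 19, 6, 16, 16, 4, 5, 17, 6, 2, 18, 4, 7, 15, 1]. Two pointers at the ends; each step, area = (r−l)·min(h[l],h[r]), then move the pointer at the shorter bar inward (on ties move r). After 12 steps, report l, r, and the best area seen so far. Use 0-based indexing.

l=0 r=17: min(11,1)*17=17 best=17 *, r--
l=0 r=16: min(11,15)*16=176 best=176 *, l++
l=1 r=16: min(3,15)*15=45 best=176, l++
l=2 r=16: min(10,15)*14=140 best=176, l++
l=3 r=16: min(1,15)*13=13 best=176, l++
l=4 r=16: min(19,15)*12=180 best=180 *, r--
l=4 r=15: min(19,7)*11=77 best=180, r--
l=4 r=14: min(19,4)*10=40 best=180, r--
l=4 r=13: min(19,18)*9=162 best=180, r--
l=4 r=12: min(19,2)*8=16 best=180, r--
l=4 r=11: min(19,6)*7=42 best=180, r--
l=4 r=10: min(19,17)*6=102 best=180, r--

l=4, r=9, best area=180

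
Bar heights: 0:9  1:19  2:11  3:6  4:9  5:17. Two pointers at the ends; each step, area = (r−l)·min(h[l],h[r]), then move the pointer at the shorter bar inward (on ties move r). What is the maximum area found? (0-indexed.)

l=0 r=5: min(9,17)*5=45 best=45 *, l++
l=1 r=5: min(19,17)*4=68 best=68 *, r--
l=1 r=4: min(19,9)*3=27 best=68, r--
l=1 r=3: min(19,6)*2=12 best=68, r--
l=1 r=2: min(19,11)*1=11 best=68, r--

max area = 68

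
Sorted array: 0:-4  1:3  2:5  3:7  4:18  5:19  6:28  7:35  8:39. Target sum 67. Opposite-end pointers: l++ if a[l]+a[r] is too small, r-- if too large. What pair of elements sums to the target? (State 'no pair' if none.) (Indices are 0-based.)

l=0 r=8: -4+39=35 <67, l++
l=1 r=8: 3+39=42 <67, l++
l=2 r=8: 5+39=44 <67, l++
l=3 r=8: 7+39=46 <67, l++
l=4 r=8: 18+39=57 <67, l++
l=5 r=8: 19+39=58 <67, l++
l=6 r=8: 28+39=67, found

(28, 39)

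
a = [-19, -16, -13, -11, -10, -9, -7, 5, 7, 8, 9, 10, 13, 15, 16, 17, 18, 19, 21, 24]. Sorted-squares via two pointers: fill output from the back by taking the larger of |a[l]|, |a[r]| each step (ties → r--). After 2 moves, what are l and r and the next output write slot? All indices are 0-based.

[0,19] |-19|<=|24| out[19]=576 → r--
[0,18] |-19|<=|21| out[18]=441 → r--

l=0, r=17, next write slot=17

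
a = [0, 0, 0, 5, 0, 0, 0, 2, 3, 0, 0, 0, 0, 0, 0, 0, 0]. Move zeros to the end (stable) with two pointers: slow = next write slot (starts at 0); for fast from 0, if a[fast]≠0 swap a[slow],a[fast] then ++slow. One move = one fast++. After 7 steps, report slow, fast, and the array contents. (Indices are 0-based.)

slow=0 fast=0: a[fast]=0, fast++
slow=0 fast=1: a[fast]=0, fast++
slow=0 fast=2: a[fast]=0, fast++
slow=0 fast=3: a[fast]=5≠0 swap→a[0]=5, slow++,fast++
slow=1 fast=4: a[fast]=0, fast++
slow=1 fast=5: a[fast]=0, fast++
slow=1 fast=6: a[fast]=0, fast++

slow=1, fast=7, a=[5, 0, 0, 0, 0, 0, 0, 2, 3, 0, 0, 0, 0, 0, 0, 0, 0]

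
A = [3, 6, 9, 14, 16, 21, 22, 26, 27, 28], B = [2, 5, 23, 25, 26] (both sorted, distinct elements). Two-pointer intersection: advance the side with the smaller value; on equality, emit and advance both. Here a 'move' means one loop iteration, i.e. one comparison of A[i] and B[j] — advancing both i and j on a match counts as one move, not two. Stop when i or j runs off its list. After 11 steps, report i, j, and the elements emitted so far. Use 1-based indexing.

i=8, j=5, emitted=[]

i=1 j=1: 3>2, j++
i=1 j=2: 3<5, i++
i=2 j=2: 6>5, j++
i=2 j=3: 6<23, i++
i=3 j=3: 9<23, i++
i=4 j=3: 14<23, i++
i=5 j=3: 16<23, i++
i=6 j=3: 21<23, i++
i=7 j=3: 22<23, i++
i=8 j=3: 26>23, j++
i=8 j=4: 26>25, j++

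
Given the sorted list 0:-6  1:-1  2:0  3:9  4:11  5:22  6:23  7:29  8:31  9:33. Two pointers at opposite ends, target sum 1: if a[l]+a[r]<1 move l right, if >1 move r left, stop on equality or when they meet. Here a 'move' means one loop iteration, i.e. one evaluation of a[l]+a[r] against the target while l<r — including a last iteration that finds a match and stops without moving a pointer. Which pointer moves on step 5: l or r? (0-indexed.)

[0,9] -6+33=27 >1 → r--
[0,8] -6+31=25 >1 → r--
[0,7] -6+29=23 >1 → r--
[0,6] -6+23=17 >1 → r--
[0,5] -6+22=16 >1 → r--

r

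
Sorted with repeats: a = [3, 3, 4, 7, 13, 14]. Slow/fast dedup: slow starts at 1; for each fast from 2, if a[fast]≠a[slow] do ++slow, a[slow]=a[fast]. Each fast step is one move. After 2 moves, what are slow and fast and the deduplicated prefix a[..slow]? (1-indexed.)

(s=1,f=2) a[fast]=3=a[slow] dup → fast++
(s=1,f=3) a[fast]=4≠a[slow]=3 write a[2]=4 → slow++,fast++

slow=2, fast=4, prefix=[3, 4]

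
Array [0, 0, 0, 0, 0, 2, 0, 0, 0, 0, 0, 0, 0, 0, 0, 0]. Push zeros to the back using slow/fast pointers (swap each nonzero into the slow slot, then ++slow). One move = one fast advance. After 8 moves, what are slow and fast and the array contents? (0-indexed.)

slow=0 fast=0: a[fast]=0, fast++
slow=0 fast=1: a[fast]=0, fast++
slow=0 fast=2: a[fast]=0, fast++
slow=0 fast=3: a[fast]=0, fast++
slow=0 fast=4: a[fast]=0, fast++
slow=0 fast=5: a[fast]=2≠0 swap→a[0]=2, slow++,fast++
slow=1 fast=6: a[fast]=0, fast++
slow=1 fast=7: a[fast]=0, fast++

slow=1, fast=8, a=[2, 0, 0, 0, 0, 0, 0, 0, 0, 0, 0, 0, 0, 0, 0, 0]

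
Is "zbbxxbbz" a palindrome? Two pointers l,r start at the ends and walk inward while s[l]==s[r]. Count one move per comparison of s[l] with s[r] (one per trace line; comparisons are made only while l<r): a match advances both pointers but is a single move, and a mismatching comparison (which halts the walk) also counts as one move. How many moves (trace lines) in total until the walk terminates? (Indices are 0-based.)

4 moves

l=0 r=7: 'z'=='z', l++,r--
l=1 r=6: 'b'=='b', l++,r--
l=2 r=5: 'b'=='b', l++,r--
l=3 r=4: 'x'=='x', l++,r--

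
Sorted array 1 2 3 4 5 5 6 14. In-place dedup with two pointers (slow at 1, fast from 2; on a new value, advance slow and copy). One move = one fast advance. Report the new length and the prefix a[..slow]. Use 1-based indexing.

slow=1 fast=2: a[fast]=2≠a[slow]=1 write a[2]=2, slow++,fast++
slow=2 fast=3: a[fast]=3≠a[slow]=2 write a[3]=3, slow++,fast++
slow=3 fast=4: a[fast]=4≠a[slow]=3 write a[4]=4, slow++,fast++
slow=4 fast=5: a[fast]=5≠a[slow]=4 write a[5]=5, slow++,fast++
slow=5 fast=6: a[fast]=5=a[slow] dup, fast++
slow=5 fast=7: a[fast]=6≠a[slow]=5 write a[6]=6, slow++,fast++
slow=6 fast=8: a[fast]=14≠a[slow]=6 write a[7]=14, slow++,fast++

length 7; prefix = [1, 2, 3, 4, 5, 6, 14]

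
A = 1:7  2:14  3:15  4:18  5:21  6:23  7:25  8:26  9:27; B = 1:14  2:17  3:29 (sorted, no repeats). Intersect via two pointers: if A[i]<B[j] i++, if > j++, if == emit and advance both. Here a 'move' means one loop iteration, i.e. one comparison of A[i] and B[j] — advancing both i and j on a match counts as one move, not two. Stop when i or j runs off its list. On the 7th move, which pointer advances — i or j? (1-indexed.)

i

i=1 j=1: 7<14, i++
i=2 j=1: 14==14 emit, i++,j++
i=3 j=2: 15<17, i++
i=4 j=2: 18>17, j++
i=4 j=3: 18<29, i++
i=5 j=3: 21<29, i++
i=6 j=3: 23<29, i++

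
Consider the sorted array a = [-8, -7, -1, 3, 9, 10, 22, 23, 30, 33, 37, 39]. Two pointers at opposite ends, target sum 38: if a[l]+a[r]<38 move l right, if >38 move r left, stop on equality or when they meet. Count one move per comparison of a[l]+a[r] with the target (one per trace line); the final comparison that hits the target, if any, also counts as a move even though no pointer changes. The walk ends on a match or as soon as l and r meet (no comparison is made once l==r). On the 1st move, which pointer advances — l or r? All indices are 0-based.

l

[0,11] -8+39=31 <38 → l++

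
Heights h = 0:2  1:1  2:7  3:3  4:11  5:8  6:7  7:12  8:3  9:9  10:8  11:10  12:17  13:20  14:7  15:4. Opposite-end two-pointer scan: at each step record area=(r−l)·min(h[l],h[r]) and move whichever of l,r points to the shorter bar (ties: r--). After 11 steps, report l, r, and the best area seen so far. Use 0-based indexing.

[0,15] min(2,4)*15=30 best=30 * → l++
[1,15] min(1,4)*14=14 best=30 → l++
[2,15] min(7,4)*13=52 best=52 * → r--
[2,14] min(7,7)*12=84 best=84 * → r--
[2,13] min(7,20)*11=77 best=84 → l++
[3,13] min(3,20)*10=30 best=84 → l++
[4,13] min(11,20)*9=99 best=99 * → l++
[5,13] min(8,20)*8=64 best=99 → l++
[6,13] min(7,20)*7=49 best=99 → l++
[7,13] min(12,20)*6=72 best=99 → l++
[8,13] min(3,20)*5=15 best=99 → l++

l=9, r=13, best area=99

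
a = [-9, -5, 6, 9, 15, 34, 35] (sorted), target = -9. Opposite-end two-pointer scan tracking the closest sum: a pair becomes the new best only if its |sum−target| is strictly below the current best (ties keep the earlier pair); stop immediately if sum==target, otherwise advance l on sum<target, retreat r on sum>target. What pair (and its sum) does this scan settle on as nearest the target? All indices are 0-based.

l=0 r=6: -9+35=26 d=35 *, r--
l=0 r=5: -9+34=25 d=34 *, r--
l=0 r=4: -9+15=6 d=15 *, r--
l=0 r=3: -9+9=0 d=9 *, r--
l=0 r=2: -9+6=-3 d=6 *, r--
l=0 r=1: -9+-5=-14 d=5 *, l++

pair (-9, -5) with sum -14 (|Δ|=5)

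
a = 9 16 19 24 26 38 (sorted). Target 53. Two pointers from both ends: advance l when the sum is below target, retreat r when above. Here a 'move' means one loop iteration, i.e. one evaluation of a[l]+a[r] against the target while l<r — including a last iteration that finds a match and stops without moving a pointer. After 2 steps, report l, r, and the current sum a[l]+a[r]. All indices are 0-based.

l=1, r=4, sum=42

[0,5] 9+38=47 <53 → l++
[1,5] 16+38=54 >53 → r--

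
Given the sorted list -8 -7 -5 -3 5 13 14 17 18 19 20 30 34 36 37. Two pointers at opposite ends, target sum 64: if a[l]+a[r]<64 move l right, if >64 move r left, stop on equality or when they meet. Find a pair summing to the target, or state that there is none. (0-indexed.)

l=0 r=14: -8+37=29 <64, l++
l=1 r=14: -7+37=30 <64, l++
l=2 r=14: -5+37=32 <64, l++
l=3 r=14: -3+37=34 <64, l++
l=4 r=14: 5+37=42 <64, l++
l=5 r=14: 13+37=50 <64, l++
l=6 r=14: 14+37=51 <64, l++
l=7 r=14: 17+37=54 <64, l++
l=8 r=14: 18+37=55 <64, l++
l=9 r=14: 19+37=56 <64, l++
l=10 r=14: 20+37=57 <64, l++
l=11 r=14: 30+37=67 >64, r--
l=11 r=13: 30+36=66 >64, r--
l=11 r=12: 30+34=64, found

(30, 34)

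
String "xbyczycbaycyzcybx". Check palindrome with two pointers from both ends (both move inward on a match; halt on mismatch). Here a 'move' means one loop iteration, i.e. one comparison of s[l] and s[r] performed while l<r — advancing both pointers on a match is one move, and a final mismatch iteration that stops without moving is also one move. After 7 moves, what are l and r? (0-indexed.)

l=0 r=16: 'x'=='x', l++,r--
l=1 r=15: 'b'=='b', l++,r--
l=2 r=14: 'y'=='y', l++,r--
l=3 r=13: 'c'=='c', l++,r--
l=4 r=12: 'z'=='z', l++,r--
l=5 r=11: 'y'=='y', l++,r--
l=6 r=10: 'c'=='c', l++,r--

l=7, r=9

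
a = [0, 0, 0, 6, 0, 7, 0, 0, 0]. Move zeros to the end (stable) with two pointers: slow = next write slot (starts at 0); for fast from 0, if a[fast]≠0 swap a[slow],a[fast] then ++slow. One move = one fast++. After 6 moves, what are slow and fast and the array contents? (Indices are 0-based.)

slow=2, fast=6, a=[6, 7, 0, 0, 0, 0, 0, 0, 0]

slow=0 fast=0: a[fast]=0, fast++
slow=0 fast=1: a[fast]=0, fast++
slow=0 fast=2: a[fast]=0, fast++
slow=0 fast=3: a[fast]=6≠0 swap→a[0]=6, slow++,fast++
slow=1 fast=4: a[fast]=0, fast++
slow=1 fast=5: a[fast]=7≠0 swap→a[1]=7, slow++,fast++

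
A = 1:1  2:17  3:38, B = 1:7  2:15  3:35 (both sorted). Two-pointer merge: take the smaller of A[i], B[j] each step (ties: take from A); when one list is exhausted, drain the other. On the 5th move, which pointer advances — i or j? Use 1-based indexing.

j

[i=1,j=1] A[i]=1<=B[j]=7 take 1 → i++
[i=2,j=1] A[i]=17>B[j]=7 take 7 → j++
[i=2,j=2] A[i]=17>B[j]=15 take 15 → j++
[i=2,j=3] A[i]=17<=B[j]=35 take 17 → i++
[i=3,j=3] A[i]=38>B[j]=35 take 35 → j++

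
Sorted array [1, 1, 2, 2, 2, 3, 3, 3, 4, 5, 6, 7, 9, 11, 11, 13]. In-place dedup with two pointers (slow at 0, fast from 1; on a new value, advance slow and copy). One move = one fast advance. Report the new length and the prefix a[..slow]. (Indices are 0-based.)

slow=0 fast=1: a[fast]=1=a[slow] dup, fast++
slow=0 fast=2: a[fast]=2≠a[slow]=1 write a[1]=2, slow++,fast++
slow=1 fast=3: a[fast]=2=a[slow] dup, fast++
slow=1 fast=4: a[fast]=2=a[slow] dup, fast++
slow=1 fast=5: a[fast]=3≠a[slow]=2 write a[2]=3, slow++,fast++
slow=2 fast=6: a[fast]=3=a[slow] dup, fast++
slow=2 fast=7: a[fast]=3=a[slow] dup, fast++
slow=2 fast=8: a[fast]=4≠a[slow]=3 write a[3]=4, slow++,fast++
slow=3 fast=9: a[fast]=5≠a[slow]=4 write a[4]=5, slow++,fast++
slow=4 fast=10: a[fast]=6≠a[slow]=5 write a[5]=6, slow++,fast++
slow=5 fast=11: a[fast]=7≠a[slow]=6 write a[6]=7, slow++,fast++
slow=6 fast=12: a[fast]=9≠a[slow]=7 write a[7]=9, slow++,fast++
slow=7 fast=13: a[fast]=11≠a[slow]=9 write a[8]=11, slow++,fast++
slow=8 fast=14: a[fast]=11=a[slow] dup, fast++
slow=8 fast=15: a[fast]=13≠a[slow]=11 write a[9]=13, slow++,fast++

length 10; prefix = [1, 2, 3, 4, 5, 6, 7, 9, 11, 13]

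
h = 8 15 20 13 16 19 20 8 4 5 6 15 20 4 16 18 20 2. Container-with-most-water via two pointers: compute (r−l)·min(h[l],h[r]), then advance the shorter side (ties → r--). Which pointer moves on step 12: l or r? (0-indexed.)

l=0 r=17: min(8,2)*17=34 best=34 *, r--
l=0 r=16: min(8,20)*16=128 best=128 *, l++
l=1 r=16: min(15,20)*15=225 best=225 *, l++
l=2 r=16: min(20,20)*14=280 best=280 *, r--
l=2 r=15: min(20,18)*13=234 best=280, r--
l=2 r=14: min(20,16)*12=192 best=280, r--
l=2 r=13: min(20,4)*11=44 best=280, r--
l=2 r=12: min(20,20)*10=200 best=280, r--
l=2 r=11: min(20,15)*9=135 best=280, r--
l=2 r=10: min(20,6)*8=48 best=280, r--
l=2 r=9: min(20,5)*7=35 best=280, r--
l=2 r=8: min(20,4)*6=24 best=280, r--

r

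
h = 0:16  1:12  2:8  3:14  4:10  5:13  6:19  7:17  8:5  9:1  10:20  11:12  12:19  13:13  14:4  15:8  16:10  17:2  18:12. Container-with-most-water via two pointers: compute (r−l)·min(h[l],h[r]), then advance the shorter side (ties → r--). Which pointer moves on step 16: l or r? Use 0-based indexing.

l=0 r=18: min(16,12)*18=216 best=216 *, r--
l=0 r=17: min(16,2)*17=34 best=216, r--
l=0 r=16: min(16,10)*16=160 best=216, r--
l=0 r=15: min(16,8)*15=120 best=216, r--
l=0 r=14: min(16,4)*14=56 best=216, r--
l=0 r=13: min(16,13)*13=169 best=216, r--
l=0 r=12: min(16,19)*12=192 best=216, l++
l=1 r=12: min(12,19)*11=132 best=216, l++
l=2 r=12: min(8,19)*10=80 best=216, l++
l=3 r=12: min(14,19)*9=126 best=216, l++
l=4 r=12: min(10,19)*8=80 best=216, l++
l=5 r=12: min(13,19)*7=91 best=216, l++
l=6 r=12: min(19,19)*6=114 best=216, r--
l=6 r=11: min(19,12)*5=60 best=216, r--
l=6 r=10: min(19,20)*4=76 best=216, l++
l=7 r=10: min(17,20)*3=51 best=216, l++

l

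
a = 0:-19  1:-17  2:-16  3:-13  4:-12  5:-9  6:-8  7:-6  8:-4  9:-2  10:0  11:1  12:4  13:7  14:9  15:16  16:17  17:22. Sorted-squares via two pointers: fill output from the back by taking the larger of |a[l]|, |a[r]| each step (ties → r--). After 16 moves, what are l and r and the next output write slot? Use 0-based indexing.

l=10, r=11, next write slot=1

[0,17] |-19|<=|22| out[17]=484 → r--
[0,16] |-19|>|17| out[16]=361 → l++
[1,16] |-17|<=|17| out[15]=289 → r--
[1,15] |-17|>|16| out[14]=289 → l++
[2,15] |-16|<=|16| out[13]=256 → r--
[2,14] |-16|>|9| out[12]=256 → l++
[3,14] |-13|>|9| out[11]=169 → l++
[4,14] |-12|>|9| out[10]=144 → l++
[5,14] |-9|<=|9| out[9]=81 → r--
[5,13] |-9|>|7| out[8]=81 → l++
[6,13] |-8|>|7| out[7]=64 → l++
[7,13] |-6|<=|7| out[6]=49 → r--
[7,12] |-6|>|4| out[5]=36 → l++
[8,12] |-4|<=|4| out[4]=16 → r--
[8,11] |-4|>|1| out[3]=16 → l++
[9,11] |-2|>|1| out[2]=4 → l++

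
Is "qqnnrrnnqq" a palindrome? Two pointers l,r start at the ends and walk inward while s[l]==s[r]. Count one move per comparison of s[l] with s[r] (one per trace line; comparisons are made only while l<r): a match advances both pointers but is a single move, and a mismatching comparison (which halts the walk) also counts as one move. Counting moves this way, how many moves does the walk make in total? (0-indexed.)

[0,9] 'q'=='q' → l++,r--
[1,8] 'q'=='q' → l++,r--
[2,7] 'n'=='n' → l++,r--
[3,6] 'n'=='n' → l++,r--
[4,5] 'r'=='r' → l++,r--

5 moves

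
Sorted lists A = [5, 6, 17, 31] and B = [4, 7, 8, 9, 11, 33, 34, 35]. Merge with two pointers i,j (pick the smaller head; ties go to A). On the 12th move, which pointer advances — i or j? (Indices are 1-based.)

i=1 j=1: A[i]=5>B[j]=4 take 4, j++
i=1 j=2: A[i]=5<=B[j]=7 take 5, i++
i=2 j=2: A[i]=6<=B[j]=7 take 6, i++
i=3 j=2: A[i]=17>B[j]=7 take 7, j++
i=3 j=3: A[i]=17>B[j]=8 take 8, j++
i=3 j=4: A[i]=17>B[j]=9 take 9, j++
i=3 j=5: A[i]=17>B[j]=11 take 11, j++
i=3 j=6: A[i]=17<=B[j]=33 take 17, i++
i=4 j=6: A[i]=31<=B[j]=33 take 31, i++
i=5 j=6: A done, take B[j]=33, j++
i=5 j=7: A done, take B[j]=34, j++
i=5 j=8: A done, take B[j]=35, j++

j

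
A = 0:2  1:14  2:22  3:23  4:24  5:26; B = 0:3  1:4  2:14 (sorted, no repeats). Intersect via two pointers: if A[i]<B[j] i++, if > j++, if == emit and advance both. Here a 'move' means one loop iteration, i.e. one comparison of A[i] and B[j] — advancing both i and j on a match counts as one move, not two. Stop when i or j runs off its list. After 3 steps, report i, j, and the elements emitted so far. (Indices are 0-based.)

i=0 j=0: 2<3, i++
i=1 j=0: 14>3, j++
i=1 j=1: 14>4, j++

i=1, j=2, emitted=[]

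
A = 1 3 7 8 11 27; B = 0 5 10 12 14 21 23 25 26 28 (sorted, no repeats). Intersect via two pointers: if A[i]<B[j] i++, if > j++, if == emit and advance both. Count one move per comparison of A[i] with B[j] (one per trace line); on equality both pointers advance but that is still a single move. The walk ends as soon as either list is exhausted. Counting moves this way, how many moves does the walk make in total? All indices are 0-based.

[i=0,j=0] 1>0 → j++
[i=0,j=1] 1<5 → i++
[i=1,j=1] 3<5 → i++
[i=2,j=1] 7>5 → j++
[i=2,j=2] 7<10 → i++
[i=3,j=2] 8<10 → i++
[i=4,j=2] 11>10 → j++
[i=4,j=3] 11<12 → i++
[i=5,j=3] 27>12 → j++
[i=5,j=4] 27>14 → j++
[i=5,j=5] 27>21 → j++
[i=5,j=6] 27>23 → j++
[i=5,j=7] 27>25 → j++
[i=5,j=8] 27>26 → j++
[i=5,j=9] 27<28 → i++

15 moves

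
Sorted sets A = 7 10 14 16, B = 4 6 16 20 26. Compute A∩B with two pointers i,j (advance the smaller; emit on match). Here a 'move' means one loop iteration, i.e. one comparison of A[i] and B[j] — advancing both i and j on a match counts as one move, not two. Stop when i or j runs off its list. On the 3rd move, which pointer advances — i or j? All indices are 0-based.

i

i=0 j=0: 7>4, j++
i=0 j=1: 7>6, j++
i=0 j=2: 7<16, i++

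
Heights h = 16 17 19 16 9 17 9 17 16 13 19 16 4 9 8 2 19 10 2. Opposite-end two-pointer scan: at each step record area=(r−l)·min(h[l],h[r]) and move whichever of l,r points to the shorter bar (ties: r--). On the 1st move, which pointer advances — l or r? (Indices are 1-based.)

r

[1,19] min(16,2)*18=36 best=36 * → r--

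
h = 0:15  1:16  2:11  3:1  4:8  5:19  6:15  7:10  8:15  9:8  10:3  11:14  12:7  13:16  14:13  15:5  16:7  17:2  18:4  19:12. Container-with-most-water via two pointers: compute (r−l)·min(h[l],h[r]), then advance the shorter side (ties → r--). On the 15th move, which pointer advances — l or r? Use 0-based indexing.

[0,19] min(15,12)*19=228 best=228 * → r--
[0,18] min(15,4)*18=72 best=228 → r--
[0,17] min(15,2)*17=34 best=228 → r--
[0,16] min(15,7)*16=112 best=228 → r--
[0,15] min(15,5)*15=75 best=228 → r--
[0,14] min(15,13)*14=182 best=228 → r--
[0,13] min(15,16)*13=195 best=228 → l++
[1,13] min(16,16)*12=192 best=228 → r--
[1,12] min(16,7)*11=77 best=228 → r--
[1,11] min(16,14)*10=140 best=228 → r--
[1,10] min(16,3)*9=27 best=228 → r--
[1,9] min(16,8)*8=64 best=228 → r--
[1,8] min(16,15)*7=105 best=228 → r--
[1,7] min(16,10)*6=60 best=228 → r--
[1,6] min(16,15)*5=75 best=228 → r--

r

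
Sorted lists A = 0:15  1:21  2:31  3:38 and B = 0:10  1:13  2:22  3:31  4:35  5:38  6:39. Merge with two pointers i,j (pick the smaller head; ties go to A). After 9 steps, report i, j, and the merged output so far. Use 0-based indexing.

[i=0,j=0] A[i]=15>B[j]=10 take 10 → j++
[i=0,j=1] A[i]=15>B[j]=13 take 13 → j++
[i=0,j=2] A[i]=15<=B[j]=22 take 15 → i++
[i=1,j=2] A[i]=21<=B[j]=22 take 21 → i++
[i=2,j=2] A[i]=31>B[j]=22 take 22 → j++
[i=2,j=3] A[i]=31<=B[j]=31 take 31 → i++
[i=3,j=3] A[i]=38>B[j]=31 take 31 → j++
[i=3,j=4] A[i]=38>B[j]=35 take 35 → j++
[i=3,j=5] A[i]=38<=B[j]=38 take 38 → i++

i=4, j=5, merged so far=[10, 13, 15, 21, 22, 31, 31, 35, 38]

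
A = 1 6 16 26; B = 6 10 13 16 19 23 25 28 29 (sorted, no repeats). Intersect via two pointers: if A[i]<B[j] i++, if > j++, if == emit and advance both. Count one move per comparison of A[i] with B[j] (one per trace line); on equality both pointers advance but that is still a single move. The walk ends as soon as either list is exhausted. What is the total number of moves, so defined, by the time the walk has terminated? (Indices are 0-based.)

9 moves

[i=0,j=0] 1<6 → i++
[i=1,j=0] 6==6 emit → i++,j++
[i=2,j=1] 16>10 → j++
[i=2,j=2] 16>13 → j++
[i=2,j=3] 16==16 emit → i++,j++
[i=3,j=4] 26>19 → j++
[i=3,j=5] 26>23 → j++
[i=3,j=6] 26>25 → j++
[i=3,j=7] 26<28 → i++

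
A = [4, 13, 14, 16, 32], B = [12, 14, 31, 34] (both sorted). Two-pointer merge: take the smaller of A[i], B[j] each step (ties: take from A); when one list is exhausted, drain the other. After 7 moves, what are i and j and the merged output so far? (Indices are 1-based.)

i=1 j=1: A[i]=4<=B[j]=12 take 4, i++
i=2 j=1: A[i]=13>B[j]=12 take 12, j++
i=2 j=2: A[i]=13<=B[j]=14 take 13, i++
i=3 j=2: A[i]=14<=B[j]=14 take 14, i++
i=4 j=2: A[i]=16>B[j]=14 take 14, j++
i=4 j=3: A[i]=16<=B[j]=31 take 16, i++
i=5 j=3: A[i]=32>B[j]=31 take 31, j++

i=5, j=4, merged so far=[4, 12, 13, 14, 14, 16, 31]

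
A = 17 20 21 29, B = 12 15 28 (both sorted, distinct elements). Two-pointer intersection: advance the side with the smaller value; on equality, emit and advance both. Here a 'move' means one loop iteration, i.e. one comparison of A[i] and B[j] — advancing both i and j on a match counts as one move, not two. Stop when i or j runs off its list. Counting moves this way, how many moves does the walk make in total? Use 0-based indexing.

i=0 j=0: 17>12, j++
i=0 j=1: 17>15, j++
i=0 j=2: 17<28, i++
i=1 j=2: 20<28, i++
i=2 j=2: 21<28, i++
i=3 j=2: 29>28, j++

6 moves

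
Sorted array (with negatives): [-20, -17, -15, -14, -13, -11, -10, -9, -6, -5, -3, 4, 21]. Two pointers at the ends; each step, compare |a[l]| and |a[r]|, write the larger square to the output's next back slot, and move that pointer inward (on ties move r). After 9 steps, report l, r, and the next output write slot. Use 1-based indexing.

l=1 r=13: |-20|<=|21| out[13]=441, r--
l=1 r=12: |-20|>|4| out[12]=400, l++
l=2 r=12: |-17|>|4| out[11]=289, l++
l=3 r=12: |-15|>|4| out[10]=225, l++
l=4 r=12: |-14|>|4| out[9]=196, l++
l=5 r=12: |-13|>|4| out[8]=169, l++
l=6 r=12: |-11|>|4| out[7]=121, l++
l=7 r=12: |-10|>|4| out[6]=100, l++
l=8 r=12: |-9|>|4| out[5]=81, l++

l=9, r=12, next write slot=4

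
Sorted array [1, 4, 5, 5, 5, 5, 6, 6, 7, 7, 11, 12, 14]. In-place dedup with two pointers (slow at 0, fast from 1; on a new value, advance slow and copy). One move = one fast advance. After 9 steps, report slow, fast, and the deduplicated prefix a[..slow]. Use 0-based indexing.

(s=0,f=1) a[fast]=4≠a[slow]=1 write a[1]=4 → slow++,fast++
(s=1,f=2) a[fast]=5≠a[slow]=4 write a[2]=5 → slow++,fast++
(s=2,f=3) a[fast]=5=a[slow] dup → fast++
(s=2,f=4) a[fast]=5=a[slow] dup → fast++
(s=2,f=5) a[fast]=5=a[slow] dup → fast++
(s=2,f=6) a[fast]=6≠a[slow]=5 write a[3]=6 → slow++,fast++
(s=3,f=7) a[fast]=6=a[slow] dup → fast++
(s=3,f=8) a[fast]=7≠a[slow]=6 write a[4]=7 → slow++,fast++
(s=4,f=9) a[fast]=7=a[slow] dup → fast++

slow=4, fast=10, prefix=[1, 4, 5, 6, 7]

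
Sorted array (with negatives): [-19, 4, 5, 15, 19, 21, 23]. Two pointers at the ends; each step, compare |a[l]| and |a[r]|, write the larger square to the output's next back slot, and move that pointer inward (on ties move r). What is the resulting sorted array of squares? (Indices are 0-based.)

[0,6] |-19|<=|23| out[6]=529 → r--
[0,5] |-19|<=|21| out[5]=441 → r--
[0,4] |-19|<=|19| out[4]=361 → r--
[0,3] |-19|>|15| out[3]=361 → l++
[1,3] |4|<=|15| out[2]=225 → r--
[1,2] |4|<=|5| out[1]=25 → r--
[1,1] |4|<=|4| out[0]=16 → r--

[16, 25, 225, 361, 361, 441, 529]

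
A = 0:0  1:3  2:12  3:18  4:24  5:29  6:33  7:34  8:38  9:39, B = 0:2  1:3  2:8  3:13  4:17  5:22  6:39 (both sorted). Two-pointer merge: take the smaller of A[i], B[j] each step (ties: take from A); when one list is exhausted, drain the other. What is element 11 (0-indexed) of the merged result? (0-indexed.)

merged[11] = 29

[i=0,j=0] A[i]=0<=B[j]=2 take 0 → i++
[i=1,j=0] A[i]=3>B[j]=2 take 2 → j++
[i=1,j=1] A[i]=3<=B[j]=3 take 3 → i++
[i=2,j=1] A[i]=12>B[j]=3 take 3 → j++
[i=2,j=2] A[i]=12>B[j]=8 take 8 → j++
[i=2,j=3] A[i]=12<=B[j]=13 take 12 → i++
[i=3,j=3] A[i]=18>B[j]=13 take 13 → j++
[i=3,j=4] A[i]=18>B[j]=17 take 17 → j++
[i=3,j=5] A[i]=18<=B[j]=22 take 18 → i++
[i=4,j=5] A[i]=24>B[j]=22 take 22 → j++
[i=4,j=6] A[i]=24<=B[j]=39 take 24 → i++
[i=5,j=6] A[i]=29<=B[j]=39 take 29 → i++
[i=6,j=6] A[i]=33<=B[j]=39 take 33 → i++
[i=7,j=6] A[i]=34<=B[j]=39 take 34 → i++
[i=8,j=6] A[i]=38<=B[j]=39 take 38 → i++
[i=9,j=6] A[i]=39<=B[j]=39 take 39 → i++
[i=10,j=6] A done, take B[j]=39 → j++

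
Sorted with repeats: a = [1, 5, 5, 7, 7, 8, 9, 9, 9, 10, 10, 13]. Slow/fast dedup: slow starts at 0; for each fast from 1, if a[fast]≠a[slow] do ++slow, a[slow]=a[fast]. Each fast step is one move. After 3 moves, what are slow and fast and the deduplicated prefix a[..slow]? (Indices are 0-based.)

slow=0 fast=1: a[fast]=5≠a[slow]=1 write a[1]=5, slow++,fast++
slow=1 fast=2: a[fast]=5=a[slow] dup, fast++
slow=1 fast=3: a[fast]=7≠a[slow]=5 write a[2]=7, slow++,fast++

slow=2, fast=4, prefix=[1, 5, 7]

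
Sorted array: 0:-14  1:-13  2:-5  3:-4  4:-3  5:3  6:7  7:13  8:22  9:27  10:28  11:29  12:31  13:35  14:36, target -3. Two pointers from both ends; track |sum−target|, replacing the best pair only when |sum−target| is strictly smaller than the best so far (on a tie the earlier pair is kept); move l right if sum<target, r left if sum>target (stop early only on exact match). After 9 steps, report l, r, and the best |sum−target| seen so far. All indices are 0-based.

l=1, r=6, best |Δ|=2

l=0 r=14: -14+36=22 d=25 *, r--
l=0 r=13: -14+35=21 d=24 *, r--
l=0 r=12: -14+31=17 d=20 *, r--
l=0 r=11: -14+29=15 d=18 *, r--
l=0 r=10: -14+28=14 d=17 *, r--
l=0 r=9: -14+27=13 d=16 *, r--
l=0 r=8: -14+22=8 d=11 *, r--
l=0 r=7: -14+13=-1 d=2 *, r--
l=0 r=6: -14+7=-7 d=4, l++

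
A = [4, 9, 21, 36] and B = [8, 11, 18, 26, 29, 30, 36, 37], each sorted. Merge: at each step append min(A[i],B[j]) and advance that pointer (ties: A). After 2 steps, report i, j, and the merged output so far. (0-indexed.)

[i=0,j=0] A[i]=4<=B[j]=8 take 4 → i++
[i=1,j=0] A[i]=9>B[j]=8 take 8 → j++

i=1, j=1, merged so far=[4, 8]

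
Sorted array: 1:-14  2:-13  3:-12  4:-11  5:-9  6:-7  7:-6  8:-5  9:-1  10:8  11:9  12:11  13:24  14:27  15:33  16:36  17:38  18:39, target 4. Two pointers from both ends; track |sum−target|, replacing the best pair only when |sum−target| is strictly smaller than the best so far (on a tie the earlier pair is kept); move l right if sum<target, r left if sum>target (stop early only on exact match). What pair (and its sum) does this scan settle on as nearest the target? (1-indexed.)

pair (-7, 11) with sum 4 (|Δ|=0)

[1,18] -14+39=25 d=21 * → r--
[1,17] -14+38=24 d=20 * → r--
[1,16] -14+36=22 d=18 * → r--
[1,15] -14+33=19 d=15 * → r--
[1,14] -14+27=13 d=9 * → r--
[1,13] -14+24=10 d=6 * → r--
[1,12] -14+11=-3 d=7 → l++
[2,12] -13+11=-2 d=6 → l++
[3,12] -12+11=-1 d=5 * → l++
[4,12] -11+11=0 d=4 * → l++
[5,12] -9+11=2 d=2 * → l++
[6,12] -7+11=4 d=0 * → stop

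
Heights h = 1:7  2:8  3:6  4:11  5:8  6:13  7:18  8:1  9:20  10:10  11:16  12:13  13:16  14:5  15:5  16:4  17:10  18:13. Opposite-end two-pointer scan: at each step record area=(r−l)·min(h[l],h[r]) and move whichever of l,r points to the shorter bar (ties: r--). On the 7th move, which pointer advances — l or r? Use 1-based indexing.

l=1 r=18: min(7,13)*17=119 best=119 *, l++
l=2 r=18: min(8,13)*16=128 best=128 *, l++
l=3 r=18: min(6,13)*15=90 best=128, l++
l=4 r=18: min(11,13)*14=154 best=154 *, l++
l=5 r=18: min(8,13)*13=104 best=154, l++
l=6 r=18: min(13,13)*12=156 best=156 *, r--
l=6 r=17: min(13,10)*11=110 best=156, r--

r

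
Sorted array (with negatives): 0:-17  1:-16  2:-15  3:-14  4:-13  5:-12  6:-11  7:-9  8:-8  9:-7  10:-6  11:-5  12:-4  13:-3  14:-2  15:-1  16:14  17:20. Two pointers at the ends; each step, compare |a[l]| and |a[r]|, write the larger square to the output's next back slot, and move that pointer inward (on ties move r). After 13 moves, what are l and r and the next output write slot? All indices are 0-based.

[0,17] |-17|<=|20| out[17]=400 → r--
[0,16] |-17|>|14| out[16]=289 → l++
[1,16] |-16|>|14| out[15]=256 → l++
[2,16] |-15|>|14| out[14]=225 → l++
[3,16] |-14|<=|14| out[13]=196 → r--
[3,15] |-14|>|-1| out[12]=196 → l++
[4,15] |-13|>|-1| out[11]=169 → l++
[5,15] |-12|>|-1| out[10]=144 → l++
[6,15] |-11|>|-1| out[9]=121 → l++
[7,15] |-9|>|-1| out[8]=81 → l++
[8,15] |-8|>|-1| out[7]=64 → l++
[9,15] |-7|>|-1| out[6]=49 → l++
[10,15] |-6|>|-1| out[5]=36 → l++

l=11, r=15, next write slot=4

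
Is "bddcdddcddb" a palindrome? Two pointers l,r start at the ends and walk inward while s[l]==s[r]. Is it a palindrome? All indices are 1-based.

palindrome

l=1 r=11: 'b'=='b', l++,r--
l=2 r=10: 'd'=='d', l++,r--
l=3 r=9: 'd'=='d', l++,r--
l=4 r=8: 'c'=='c', l++,r--
l=5 r=7: 'd'=='d', l++,r--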